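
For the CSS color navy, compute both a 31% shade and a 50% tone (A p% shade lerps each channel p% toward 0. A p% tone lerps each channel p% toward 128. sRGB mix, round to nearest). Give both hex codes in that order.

CSS navy is rgb(0, 0, 128).
31% shade:
  R: 0 + 0.31×(0−0) = 0 + 0 = 0 → 0
  G: 0 + 0.31×(0−0) = 0 + 0 = 0 → 0
  B: 128 − 39.68 = 88.32 → 88
  → #000058
50% tone:
  R: 0 + 64 = 64 → 64
  G: 0 + 0.5×(128−0) = 0 + 64 = 64 → 64
  B: 128 + 0.5×(128−128) = 128 + 0 = 128 → 128
  → #404080

#000058, #404080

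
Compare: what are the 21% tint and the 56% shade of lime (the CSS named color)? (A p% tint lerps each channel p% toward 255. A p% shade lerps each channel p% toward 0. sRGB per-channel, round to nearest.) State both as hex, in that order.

#36FF36, #007000

CSS lime is rgb(0, 255, 0).
21% tint:
  R: 0 + 0.21×(255−0) = 0 + 53.55 = 53.55 → 54
  G: 255 + 0.21×(255−255) = 255 + 0 = 255 → 255
  B: 0 + 53.55 = 53.55 → 54
  → #36FF36
56% shade:
  R: 0 + 0.56×(0−0) = 0 + 0 = 0 → 0
  G: 255 + 0.56×(0−255) = 255 − 142.8 = 112.2 → 112
  B: 0 + 0.56×(0−0) = 0 + 0 = 0 → 0
  → #007000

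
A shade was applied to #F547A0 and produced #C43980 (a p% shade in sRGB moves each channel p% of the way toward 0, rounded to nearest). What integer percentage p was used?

#F547A0 is rgb(245, 71, 160); #C43980 is rgb(196, 57, 128).
On the R channel (widest range): 196 ≈ 245 + (p/100)(0 − 245), so p ≈ 100×(196 − 245)/(0 − 245) = -4900/-245 = 20.00.
p = 20 reproduces all three channels after rounding.

20%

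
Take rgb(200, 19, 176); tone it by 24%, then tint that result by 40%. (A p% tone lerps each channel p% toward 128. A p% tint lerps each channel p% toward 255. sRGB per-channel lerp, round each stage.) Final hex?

Per channel, c → c + 0.24(128 − c):
  R: 200 − 17.28 = 182.72 → 183
  G: 19 + 0.24×(128−19) = 19 + 26.16 = 45.16 → 45
  B: 176 + 0.24×(128−176) = 176 − 11.52 = 164.48 → 164
After the tone: rgb(183, 45, 164) = #b72da4.
A 40% tint moves each channel 40% toward 255:
  R: 183 + 28.8 = 211.8 → 212
  G: 45 + 0.4×(255−45) = 45 + 84 = 129 → 129
  B: 164 + 0.4×(255−164) = 164 + 36.4 = 200.4 → 200
rgb(212, 129, 200) = #d481c8.

#d481c8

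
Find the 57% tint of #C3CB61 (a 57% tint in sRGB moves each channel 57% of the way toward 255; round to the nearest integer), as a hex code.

#C3CB61 is rgb(195, 203, 97).
Lerp each channel 57% toward 255:
  R: 195 + 34.2 = 229.2 → 229
  G: 203 + 29.64 = 232.64 → 233
  B: 97 + 0.57×(255−97) = 97 + 90.06 = 187.06 → 187
rgb(229, 233, 187) = #E5E9BB.

#E5E9BB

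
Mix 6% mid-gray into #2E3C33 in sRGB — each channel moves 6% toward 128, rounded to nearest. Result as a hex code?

#334038

#2E3C33 is rgb(46, 60, 51).
A 6% tone moves each channel 6% toward 128:
  R: 46 + 4.92 = 50.92 → 51
  G: 60 + 0.06×(128−60) = 60 + 4.08 = 64.08 → 64
  B: 51 + 4.62 = 55.62 → 56
rgb(51, 64, 56) = #334038.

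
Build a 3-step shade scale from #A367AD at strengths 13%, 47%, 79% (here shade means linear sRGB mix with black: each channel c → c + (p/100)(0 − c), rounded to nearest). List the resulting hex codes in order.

#A367AD is rgb(163, 103, 173).
13%: (163 − 21.19 = 141.81→142, 103 − 13.39 = 89.61→90, 173 − 22.49 = 150.51→151) → #8E5A97
47%: (163 − 76.61 = 86.39→86, 103 − 48.41 = 54.59→55, 173 − 81.31 = 91.69→92) → #56375C
79%: (163 − 128.77 = 34.23→34, 103 − 81.37 = 21.63→22, 173 − 136.67 = 36.33→36) → #221624

#8E5A97, #56375C, #221624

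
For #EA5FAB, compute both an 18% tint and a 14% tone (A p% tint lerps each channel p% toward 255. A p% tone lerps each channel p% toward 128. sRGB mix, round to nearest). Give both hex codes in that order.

#EA5FAB is rgb(234, 95, 171).
18% tint:
  R: 234 + 0.18×(255−234) = 234 + 3.78 = 237.78 → 238
  G: 95 + 28.8 = 123.8 → 124
  B: 171 + 15.12 = 186.12 → 186
  → #EE7CBA
14% tone:
  R: 234 + 0.14×(128−234) = 234 − 14.84 = 219.16 → 219
  G: 95 + 0.14×(128−95) = 95 + 4.62 = 99.62 → 100
  B: 171 − 6.02 = 164.98 → 165
  → #DB64A5

#EE7CBA, #DB64A5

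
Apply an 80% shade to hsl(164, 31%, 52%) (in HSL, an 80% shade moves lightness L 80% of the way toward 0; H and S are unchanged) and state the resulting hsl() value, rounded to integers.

hsl(164, 31%, 10%)

L moves 80% from 52 toward 0: 52 − 41.6 = 10.4 → 10.
H and S are unchanged.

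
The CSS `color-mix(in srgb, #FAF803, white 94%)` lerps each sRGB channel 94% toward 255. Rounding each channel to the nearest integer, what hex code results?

#FAF803 is rgb(250, 248, 3).
Per channel, c → c + 0.94(255 − c):
  R: 250 + 0.94×(255−250) = 250 + 4.7 = 254.7 → 255
  G: 248 + 0.94×(255−248) = 248 + 6.58 = 254.58 → 255
  B: 3 + 0.94×(255−3) = 3 + 236.88 = 239.88 → 240
rgb(255, 255, 240) = #FFFFF0.

#FFFFF0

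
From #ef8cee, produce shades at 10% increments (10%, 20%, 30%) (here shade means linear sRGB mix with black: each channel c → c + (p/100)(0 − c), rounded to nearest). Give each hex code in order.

#d77ed6, #bf70be, #a762a7

#ef8cee is rgb(239, 140, 238).
10%: (239 − 23.9 = 215.1→215, 140 − 14 = 126→126, 238 − 23.8 = 214.2→214) → #d77ed6
20%: (239 − 47.8 = 191.2→191, 140 − 28 = 112→112, 238 − 47.6 = 190.4→190) → #bf70be
30%: (239 − 71.7 = 167.3→167, 140 − 42 = 98→98, 238 − 71.4 = 166.6→167) → #a762a7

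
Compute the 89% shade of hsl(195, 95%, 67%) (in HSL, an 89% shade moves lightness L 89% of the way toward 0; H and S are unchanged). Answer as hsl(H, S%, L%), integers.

L moves 89% from 67 toward 0: 67 − 59.63 = 7.37 → 7.
H and S are unchanged.

hsl(195, 95%, 7%)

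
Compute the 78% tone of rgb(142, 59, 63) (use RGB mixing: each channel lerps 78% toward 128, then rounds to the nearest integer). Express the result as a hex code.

Per channel, c → c + 0.78(128 − c):
  R: 142 − 10.92 = 131.08 → 131
  G: 59 + 53.82 = 112.82 → 113
  B: 63 + 0.78×(128−63) = 63 + 50.7 = 113.7 → 114
rgb(131, 113, 114) = #837172.

#837172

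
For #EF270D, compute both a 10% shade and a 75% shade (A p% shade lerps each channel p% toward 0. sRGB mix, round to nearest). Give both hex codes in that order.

#EF270D is rgb(239, 39, 13).
10% shade:
  R: 239 − 23.9 = 215.1 → 215
  G: 39 + 0.1×(0−39) = 39 − 3.9 = 35.1 → 35
  B: 13 + 0.1×(0−13) = 13 − 1.3 = 11.7 → 12
  → #D7230C
75% shade:
  R: 239 − 179.25 = 59.75 → 60
  G: 39 + 0.75×(0−39) = 39 − 29.25 = 9.75 → 10
  B: 13 + 0.75×(0−13) = 13 − 9.75 = 3.25 → 3
  → #3C0A03

#D7230C, #3C0A03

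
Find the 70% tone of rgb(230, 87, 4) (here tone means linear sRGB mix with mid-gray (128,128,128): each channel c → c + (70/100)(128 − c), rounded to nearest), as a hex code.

Per channel, c → c + 0.7(128 − c):
  R: 230 + 0.7×(128−230) = 230 − 71.4 = 158.6 → 159
  G: 87 + 28.7 = 115.7 → 116
  B: 4 + 0.7×(128−4) = 4 + 86.8 = 90.8 → 91
rgb(159, 116, 91) = #9f745b.

#9f745b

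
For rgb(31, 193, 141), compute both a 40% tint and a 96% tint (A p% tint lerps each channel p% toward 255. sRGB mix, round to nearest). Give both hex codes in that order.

#79DABB, #F6FDFA

40% tint:
  R: 31 + 0.4×(255−31) = 31 + 89.6 = 120.6 → 121
  G: 193 + 24.8 = 217.8 → 218
  B: 141 + 0.4×(255−141) = 141 + 45.6 = 186.6 → 187
  → #79DABB
96% tint:
  R: 31 + 215.04 = 246.04 → 246
  G: 193 + 0.96×(255−193) = 193 + 59.52 = 252.52 → 253
  B: 141 + 0.96×(255−141) = 141 + 109.44 = 250.44 → 250
  → #F6FDFA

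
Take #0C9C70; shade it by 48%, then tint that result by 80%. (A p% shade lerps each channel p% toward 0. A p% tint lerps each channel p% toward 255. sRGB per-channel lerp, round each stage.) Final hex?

#0C9C70 is rgb(12, 156, 112).
Per channel, c → c + 0.48(0 − c):
  R: 12 + 0.48×(0−12) = 12 − 5.76 = 6.24 → 6
  G: 156 − 74.88 = 81.12 → 81
  B: 112 − 53.76 = 58.24 → 58
After the shade: rgb(6, 81, 58) = #06513A.
Per channel, c → c + 0.8(255 − c):
  R: 6 + 0.8×(255−6) = 6 + 199.2 = 205.2 → 205
  G: 81 + 0.8×(255−81) = 81 + 139.2 = 220.2 → 220
  B: 58 + 0.8×(255−58) = 58 + 157.6 = 215.6 → 216
rgb(205, 220, 216) = #CDDCD8.

#CDDCD8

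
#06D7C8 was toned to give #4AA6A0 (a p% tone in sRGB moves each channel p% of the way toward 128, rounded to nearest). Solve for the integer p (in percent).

#06D7C8 is rgb(6, 215, 200); #4AA6A0 is rgb(74, 166, 160).
On the R channel (widest range): 74 ≈ 6 + (p/100)(128 − 6), so p ≈ 100×(74 − 6)/(128 − 6) = 6800/122 = 55.74.
p = 56 reproduces all three channels after rounding.

56%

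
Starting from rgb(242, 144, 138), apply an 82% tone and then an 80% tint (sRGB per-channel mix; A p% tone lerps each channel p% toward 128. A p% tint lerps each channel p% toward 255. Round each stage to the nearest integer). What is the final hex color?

Per channel, c → c + 0.82(128 − c):
  R: 242 − 93.48 = 148.52 → 149
  G: 144 − 13.12 = 130.88 → 131
  B: 138 − 8.2 = 129.8 → 130
After the tone: rgb(149, 131, 130) = #958382.
Lerp each channel 80% toward 255:
  R: 149 + 84.8 = 233.8 → 234
  G: 131 + 0.8×(255−131) = 131 + 99.2 = 230.2 → 230
  B: 130 + 0.8×(255−130) = 130 + 100 = 230 → 230
rgb(234, 230, 230) = #EAE6E6.

#EAE6E6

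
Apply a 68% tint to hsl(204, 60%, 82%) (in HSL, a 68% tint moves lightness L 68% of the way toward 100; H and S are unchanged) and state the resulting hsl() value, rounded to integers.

hsl(204, 60%, 94%)

L moves 68% from 82 toward 100: 82 + 12.24 = 94.24 → 94.
H and S are unchanged.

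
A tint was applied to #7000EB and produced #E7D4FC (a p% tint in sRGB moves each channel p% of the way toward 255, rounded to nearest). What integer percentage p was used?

83%

#7000EB is rgb(112, 0, 235); #E7D4FC is rgb(231, 212, 252).
On the G channel (widest range): 212 ≈ 0 + (p/100)(255 − 0), so p ≈ 100×(212 − 0)/(255 − 0) = 21200/255 = 83.14.
p = 83 reproduces all three channels after rounding.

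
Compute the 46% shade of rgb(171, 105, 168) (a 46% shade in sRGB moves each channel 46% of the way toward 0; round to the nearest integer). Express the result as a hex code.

#5c395b

Lerp each channel 46% toward 0:
  R: 171 − 78.66 = 92.34 → 92
  G: 105 + 0.46×(0−105) = 105 − 48.3 = 56.7 → 57
  B: 168 + 0.46×(0−168) = 168 − 77.28 = 90.72 → 91
rgb(92, 57, 91) = #5c395b.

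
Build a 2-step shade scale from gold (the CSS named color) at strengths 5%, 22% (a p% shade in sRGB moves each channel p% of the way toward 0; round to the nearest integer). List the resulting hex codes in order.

CSS gold is rgb(255, 215, 0).
5%: (255 − 12.75 = 242.25→242, 215 − 10.75 = 204.25→204, 0→0) → #F2CC00
22%: (255 − 56.1 = 198.9→199, 215 − 47.3 = 167.7→168, 0→0) → #C7A800

#F2CC00, #C7A800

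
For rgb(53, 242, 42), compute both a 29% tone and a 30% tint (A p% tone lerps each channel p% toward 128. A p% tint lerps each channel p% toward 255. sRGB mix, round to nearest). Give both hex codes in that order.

29% tone:
  R: 53 + 0.29×(128−53) = 53 + 21.75 = 74.75 → 75
  G: 242 − 33.06 = 208.94 → 209
  B: 42 + 0.29×(128−42) = 42 + 24.94 = 66.94 → 67
  → #4BD143
30% tint:
  R: 53 + 0.3×(255−53) = 53 + 60.6 = 113.6 → 114
  G: 242 + 0.3×(255−242) = 242 + 3.9 = 245.9 → 246
  B: 42 + 63.9 = 105.9 → 106
  → #72F66A

#4BD143, #72F66A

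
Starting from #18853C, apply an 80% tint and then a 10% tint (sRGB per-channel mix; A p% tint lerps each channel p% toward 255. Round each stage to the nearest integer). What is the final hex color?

#18853C is rgb(24, 133, 60).
An 80% tint moves each channel 80% toward 255:
  R: 24 + 184.8 = 208.8 → 209
  G: 133 + 97.6 = 230.6 → 231
  B: 60 + 156 = 216 → 216
After the tint: rgb(209, 231, 216) = #D1E7D8.
Lerp each channel 10% toward 255:
  R: 209 + 4.6 = 213.6 → 214
  G: 231 + 0.1×(255−231) = 231 + 2.4 = 233.4 → 233
  B: 216 + 0.1×(255−216) = 216 + 3.9 = 219.9 → 220
rgb(214, 233, 220) = #D6E9DC.

#D6E9DC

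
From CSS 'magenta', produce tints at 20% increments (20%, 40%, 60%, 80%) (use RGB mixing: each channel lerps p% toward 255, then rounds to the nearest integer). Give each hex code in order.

#FF33FF, #FF66FF, #FF99FF, #FFCCFF

CSS magenta is rgb(255, 0, 255).
20%: (255→255, 0 + 51 = 51→51, 255→255) → #FF33FF
40%: (255→255, 0 + 102 = 102→102, 255→255) → #FF66FF
60%: (255→255, 0 + 153 = 153→153, 255→255) → #FF99FF
80%: (255→255, 0 + 204 = 204→204, 255→255) → #FFCCFF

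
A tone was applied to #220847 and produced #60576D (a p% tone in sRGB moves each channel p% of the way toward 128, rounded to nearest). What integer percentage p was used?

66%

#220847 is rgb(34, 8, 71); #60576D is rgb(96, 87, 109).
On the G channel (widest range): 87 ≈ 8 + (p/100)(128 − 8), so p ≈ 100×(87 − 8)/(128 − 8) = 7900/120 = 65.83.
p = 66 reproduces all three channels after rounding.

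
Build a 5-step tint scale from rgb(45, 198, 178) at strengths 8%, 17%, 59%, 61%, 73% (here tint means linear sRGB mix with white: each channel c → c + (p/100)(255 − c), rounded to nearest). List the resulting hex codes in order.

#3ECBB8, #51D0BF, #A9E8DF, #ADE9E1, #C6F0EA

8%: (45 + 16.8 = 61.8→62, 198 + 4.56 = 202.56→203, 178 + 6.16 = 184.16→184) → #3ECBB8
17%: (45 + 35.7 = 80.7→81, 198 + 9.69 = 207.69→208, 178 + 13.09 = 191.09→191) → #51D0BF
59%: (45 + 123.9 = 168.9→169, 198 + 33.63 = 231.63→232, 178 + 45.43 = 223.43→223) → #A9E8DF
61%: (45 + 128.1 = 173.1→173, 198 + 34.77 = 232.77→233, 178 + 46.97 = 224.97→225) → #ADE9E1
73%: (45 + 153.3 = 198.3→198, 198 + 41.61 = 239.61→240, 178 + 56.21 = 234.21→234) → #C6F0EA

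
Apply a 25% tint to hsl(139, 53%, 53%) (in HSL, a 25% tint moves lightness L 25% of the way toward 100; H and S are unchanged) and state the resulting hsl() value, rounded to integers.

hsl(139, 53%, 65%)

L moves 25% from 53 toward 100: 53 + 11.75 = 64.75 → 65.
H and S are unchanged.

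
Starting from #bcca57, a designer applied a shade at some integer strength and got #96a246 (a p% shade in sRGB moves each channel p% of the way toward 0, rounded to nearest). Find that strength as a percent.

#bcca57 is rgb(188, 202, 87); #96a246 is rgb(150, 162, 70).
On the G channel (widest range): 162 ≈ 202 + (p/100)(0 − 202), so p ≈ 100×(162 − 202)/(0 − 202) = -4000/-202 = 19.80.
p = 20 reproduces all three channels after rounding.

20%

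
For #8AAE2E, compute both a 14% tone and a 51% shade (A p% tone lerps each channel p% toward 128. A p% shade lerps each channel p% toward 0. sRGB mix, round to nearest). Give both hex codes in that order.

#89A839, #445517

#8AAE2E is rgb(138, 174, 46).
14% tone:
  R: 138 + 0.14×(128−138) = 138 − 1.4 = 136.6 → 137
  G: 174 − 6.44 = 167.56 → 168
  B: 46 + 0.14×(128−46) = 46 + 11.48 = 57.48 → 57
  → #89A839
51% shade:
  R: 138 + 0.51×(0−138) = 138 − 70.38 = 67.62 → 68
  G: 174 − 88.74 = 85.26 → 85
  B: 46 − 23.46 = 22.54 → 23
  → #445517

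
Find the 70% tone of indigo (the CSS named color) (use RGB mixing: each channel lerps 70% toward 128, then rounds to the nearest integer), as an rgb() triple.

CSS indigo is rgb(75, 0, 130).
Lerp each channel 70% toward 128:
  R: 75 + 0.7×(128−75) = 75 + 37.1 = 112.1 → 112
  G: 0 + 89.6 = 89.6 → 90
  B: 130 − 1.4 = 128.6 → 129

rgb(112, 90, 129)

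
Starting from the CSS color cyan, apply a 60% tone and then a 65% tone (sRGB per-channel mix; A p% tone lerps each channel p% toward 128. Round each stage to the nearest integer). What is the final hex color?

CSS cyan is rgb(0, 255, 255).
Lerp each channel 60% toward 128:
  R: 0 + 0.6×(128−0) = 0 + 76.8 = 76.8 → 77
  G: 255 + 0.6×(128−255) = 255 − 76.2 = 178.8 → 179
  B: 255 + 0.6×(128−255) = 255 − 76.2 = 178.8 → 179
After the tone: rgb(77, 179, 179) = #4db3b3.
Per channel, c → c + 0.65(128 − c):
  R: 77 + 33.15 = 110.15 → 110
  G: 179 + 0.65×(128−179) = 179 − 33.15 = 145.85 → 146
  B: 179 + 0.65×(128−179) = 179 − 33.15 = 145.85 → 146
rgb(110, 146, 146) = #6e9292.

#6e9292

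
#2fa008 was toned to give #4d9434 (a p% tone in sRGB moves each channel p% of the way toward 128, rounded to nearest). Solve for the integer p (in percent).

#2fa008 is rgb(47, 160, 8); #4d9434 is rgb(77, 148, 52).
On the B channel (widest range): 52 ≈ 8 + (p/100)(128 − 8), so p ≈ 100×(52 − 8)/(128 − 8) = 4400/120 = 36.67.
p = 37 reproduces all three channels after rounding.

37%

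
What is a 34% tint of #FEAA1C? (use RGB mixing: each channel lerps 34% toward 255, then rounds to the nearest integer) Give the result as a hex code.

#FEAA1C is rgb(254, 170, 28).
Per channel, c → c + 0.34(255 − c):
  R: 254 + 0.34 = 254.34 → 254
  G: 170 + 0.34×(255−170) = 170 + 28.9 = 198.9 → 199
  B: 28 + 0.34×(255−28) = 28 + 77.18 = 105.18 → 105
rgb(254, 199, 105) = #FEC769.

#FEC769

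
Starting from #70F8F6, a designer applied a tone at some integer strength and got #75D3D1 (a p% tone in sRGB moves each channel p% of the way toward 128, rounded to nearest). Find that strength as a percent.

31%

#70F8F6 is rgb(112, 248, 246); #75D3D1 is rgb(117, 211, 209).
On the G channel (widest range): 211 ≈ 248 + (p/100)(128 − 248), so p ≈ 100×(211 − 248)/(128 − 248) = -3700/-120 = 30.83.
p = 31 reproduces all three channels after rounding.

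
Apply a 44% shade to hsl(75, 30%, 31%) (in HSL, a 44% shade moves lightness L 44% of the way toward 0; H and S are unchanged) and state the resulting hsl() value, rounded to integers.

L moves 44% from 31 toward 0: 31 − 13.64 = 17.36 → 17.
H and S are unchanged.

hsl(75, 30%, 17%)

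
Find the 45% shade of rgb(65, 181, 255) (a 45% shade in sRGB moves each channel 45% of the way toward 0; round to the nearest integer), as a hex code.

#24648C

Per channel, c → c + 0.45(0 − c):
  R: 65 + 0.45×(0−65) = 65 − 29.25 = 35.75 → 36
  G: 181 + 0.45×(0−181) = 181 − 81.45 = 99.55 → 100
  B: 255 + 0.45×(0−255) = 255 − 114.75 = 140.25 → 140
rgb(36, 100, 140) = #24648C.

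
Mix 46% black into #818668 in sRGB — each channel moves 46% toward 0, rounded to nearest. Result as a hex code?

#464838

#818668 is rgb(129, 134, 104).
Per channel, c → c + 0.46(0 − c):
  R: 129 − 59.34 = 69.66 → 70
  G: 134 + 0.46×(0−134) = 134 − 61.64 = 72.36 → 72
  B: 104 − 47.84 = 56.16 → 56
rgb(70, 72, 56) = #464838.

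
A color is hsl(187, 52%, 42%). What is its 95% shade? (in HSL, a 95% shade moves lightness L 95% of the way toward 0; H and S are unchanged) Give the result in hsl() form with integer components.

hsl(187, 52%, 2%)

L moves 95% from 42 toward 0: 42 − 39.9 = 2.1 → 2.
H and S are unchanged.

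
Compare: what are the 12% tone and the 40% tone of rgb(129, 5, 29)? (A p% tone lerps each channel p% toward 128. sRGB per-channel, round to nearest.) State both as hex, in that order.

12% tone:
  R: 129 + 0.12×(128−129) = 129 − 0.12 = 128.88 → 129
  G: 5 + 0.12×(128−5) = 5 + 14.76 = 19.76 → 20
  B: 29 + 0.12×(128−29) = 29 + 11.88 = 40.88 → 41
  → #811429
40% tone:
  R: 129 − 0.4 = 128.6 → 129
  G: 5 + 0.4×(128−5) = 5 + 49.2 = 54.2 → 54
  B: 29 + 0.4×(128−29) = 29 + 39.6 = 68.6 → 69
  → #813645

#811429, #813645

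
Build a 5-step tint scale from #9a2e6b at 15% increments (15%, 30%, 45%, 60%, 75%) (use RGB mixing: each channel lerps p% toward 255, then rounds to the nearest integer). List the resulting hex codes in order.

#a94d81, #b86d97, #c78cae, #d7abc4, #e6cbda

#9a2e6b is rgb(154, 46, 107).
15%: (154 + 15.15 = 169.15→169, 46 + 31.35 = 77.35→77, 107 + 22.2 = 129.2→129) → #a94d81
30%: (154 + 30.3 = 184.3→184, 46 + 62.7 = 108.7→109, 107 + 44.4 = 151.4→151) → #b86d97
45%: (154 + 45.45 = 199.45→199, 46 + 94.05 = 140.05→140, 107 + 66.6 = 173.6→174) → #c78cae
60%: (154 + 60.6 = 214.6→215, 46 + 125.4 = 171.4→171, 107 + 88.8 = 195.8→196) → #d7abc4
75%: (154 + 75.75 = 229.75→230, 46 + 156.75 = 202.75→203, 107 + 111 = 218→218) → #e6cbda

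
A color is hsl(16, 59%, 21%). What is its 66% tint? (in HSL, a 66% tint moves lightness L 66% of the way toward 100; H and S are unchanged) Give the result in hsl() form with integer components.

hsl(16, 59%, 73%)

L moves 66% from 21 toward 100: 21 + 52.14 = 73.14 → 73.
H and S are unchanged.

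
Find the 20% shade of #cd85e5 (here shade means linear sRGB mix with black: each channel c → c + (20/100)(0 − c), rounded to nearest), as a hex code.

#cd85e5 is rgb(205, 133, 229).
Per channel, c → c + 0.2(0 − c):
  R: 205 − 41 = 164 → 164
  G: 133 + 0.2×(0−133) = 133 − 26.6 = 106.4 → 106
  B: 229 + 0.2×(0−229) = 229 − 45.8 = 183.2 → 183
rgb(164, 106, 183) = #a46ab7.

#a46ab7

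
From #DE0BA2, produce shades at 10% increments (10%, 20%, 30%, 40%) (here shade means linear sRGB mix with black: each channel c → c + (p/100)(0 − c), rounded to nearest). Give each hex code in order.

#DE0BA2 is rgb(222, 11, 162).
10%: (222 − 22.2 = 199.8→200, 11 − 1.1 = 9.9→10, 162 − 16.2 = 145.8→146) → #C80A92
20%: (222 − 44.4 = 177.6→178, 11 − 2.2 = 8.8→9, 162 − 32.4 = 129.6→130) → #B20982
30%: (222 − 66.6 = 155.4→155, 11 − 3.3 = 7.7→8, 162 − 48.6 = 113.4→113) → #9B0871
40%: (222 − 88.8 = 133.2→133, 11 − 4.4 = 6.6→7, 162 − 64.8 = 97.2→97) → #850761

#C80A92, #B20982, #9B0871, #850761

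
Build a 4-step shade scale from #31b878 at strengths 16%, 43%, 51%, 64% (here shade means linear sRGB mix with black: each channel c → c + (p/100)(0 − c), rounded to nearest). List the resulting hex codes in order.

#31b878 is rgb(49, 184, 120).
16%: (49 − 7.84 = 41.16→41, 184 − 29.44 = 154.56→155, 120 − 19.2 = 100.8→101) → #299b65
43%: (49 − 21.07 = 27.93→28, 184 − 79.12 = 104.88→105, 120 − 51.6 = 68.4→68) → #1c6944
51%: (49 − 24.99 = 24.01→24, 184 − 93.84 = 90.16→90, 120 − 61.2 = 58.8→59) → #185a3b
64%: (49 − 31.36 = 17.64→18, 184 − 117.76 = 66.24→66, 120 − 76.8 = 43.2→43) → #12422b

#299b65, #1c6944, #185a3b, #12422b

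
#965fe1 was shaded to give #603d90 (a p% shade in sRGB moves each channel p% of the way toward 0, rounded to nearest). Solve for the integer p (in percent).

36%

#965fe1 is rgb(150, 95, 225); #603d90 is rgb(96, 61, 144).
On the B channel (widest range): 144 ≈ 225 + (p/100)(0 − 225), so p ≈ 100×(144 − 225)/(0 − 225) = -8100/-225 = 36.00.
p = 36 reproduces all three channels after rounding.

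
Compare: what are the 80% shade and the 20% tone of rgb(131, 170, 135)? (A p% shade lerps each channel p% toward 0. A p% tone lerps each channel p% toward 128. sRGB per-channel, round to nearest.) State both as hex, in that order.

80% shade:
  R: 131 − 104.8 = 26.2 → 26
  G: 170 + 0.8×(0−170) = 170 − 136 = 34 → 34
  B: 135 + 0.8×(0−135) = 135 − 108 = 27 → 27
  → #1A221B
20% tone:
  R: 131 + 0.2×(128−131) = 131 − 0.6 = 130.4 → 130
  G: 170 − 8.4 = 161.6 → 162
  B: 135 + 0.2×(128−135) = 135 − 1.4 = 133.6 → 134
  → #82A286

#1A221B, #82A286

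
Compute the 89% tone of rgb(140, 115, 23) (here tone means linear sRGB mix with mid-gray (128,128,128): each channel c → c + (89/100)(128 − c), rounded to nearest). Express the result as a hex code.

#817f74

An 89% tone moves each channel 89% toward 128:
  R: 140 + 0.89×(128−140) = 140 − 10.68 = 129.32 → 129
  G: 115 + 11.57 = 126.57 → 127
  B: 23 + 0.89×(128−23) = 23 + 93.45 = 116.45 → 116
rgb(129, 127, 116) = #817f74.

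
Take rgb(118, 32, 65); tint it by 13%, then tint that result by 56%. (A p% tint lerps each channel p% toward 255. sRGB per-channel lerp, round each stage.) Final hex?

#CBAAB6

Per channel, c → c + 0.13(255 − c):
  R: 118 + 17.81 = 135.81 → 136
  G: 32 + 28.99 = 60.99 → 61
  B: 65 + 0.13×(255−65) = 65 + 24.7 = 89.7 → 90
After the tint: rgb(136, 61, 90) = #883D5A.
Lerp each channel 56% toward 255:
  R: 136 + 0.56×(255−136) = 136 + 66.64 = 202.64 → 203
  G: 61 + 108.64 = 169.64 → 170
  B: 90 + 0.56×(255−90) = 90 + 92.4 = 182.4 → 182
rgb(203, 170, 182) = #CBAAB6.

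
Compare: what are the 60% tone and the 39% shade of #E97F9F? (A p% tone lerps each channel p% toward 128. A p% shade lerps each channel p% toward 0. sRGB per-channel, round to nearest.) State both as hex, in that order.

#E97F9F is rgb(233, 127, 159).
60% tone:
  R: 233 + 0.6×(128−233) = 233 − 63 = 170 → 170
  G: 127 + 0.6×(128−127) = 127 + 0.6 = 127.6 → 128
  B: 159 − 18.6 = 140.4 → 140
  → #AA808C
39% shade:
  R: 233 + 0.39×(0−233) = 233 − 90.87 = 142.13 → 142
  G: 127 + 0.39×(0−127) = 127 − 49.53 = 77.47 → 77
  B: 159 − 62.01 = 96.99 → 97
  → #8E4D61

#AA808C, #8E4D61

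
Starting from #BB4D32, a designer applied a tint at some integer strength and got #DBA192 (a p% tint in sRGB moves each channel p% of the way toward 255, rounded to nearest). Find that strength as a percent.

47%

#BB4D32 is rgb(187, 77, 50); #DBA192 is rgb(219, 161, 146).
On the B channel (widest range): 146 ≈ 50 + (p/100)(255 − 50), so p ≈ 100×(146 − 50)/(255 − 50) = 9600/205 = 46.83.
p = 47 reproduces all three channels after rounding.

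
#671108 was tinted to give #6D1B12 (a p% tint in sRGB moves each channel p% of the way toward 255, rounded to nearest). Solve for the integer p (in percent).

4%

#671108 is rgb(103, 17, 8); #6D1B12 is rgb(109, 27, 18).
On the B channel (widest range): 18 ≈ 8 + (p/100)(255 − 8), so p ≈ 100×(18 − 8)/(255 − 8) = 1000/247 = 4.05.
p = 4 reproduces all three channels after rounding.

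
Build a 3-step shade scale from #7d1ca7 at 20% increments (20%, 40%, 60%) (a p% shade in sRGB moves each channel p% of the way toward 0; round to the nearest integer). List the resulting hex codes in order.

#641686, #4b1164, #320b43

#7d1ca7 is rgb(125, 28, 167).
20%: (125 − 25 = 100→100, 28 − 5.6 = 22.4→22, 167 − 33.4 = 133.6→134) → #641686
40%: (125 − 50 = 75→75, 28 − 11.2 = 16.8→17, 167 − 66.8 = 100.2→100) → #4b1164
60%: (125 − 75 = 50→50, 28 − 16.8 = 11.2→11, 167 − 100.2 = 66.8→67) → #320b43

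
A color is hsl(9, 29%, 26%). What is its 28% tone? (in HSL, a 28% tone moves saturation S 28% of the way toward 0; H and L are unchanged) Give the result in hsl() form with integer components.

S moves 28% from 29 toward 0: 29 − 8.12 = 20.88 → 21.
H and L are unchanged.

hsl(9, 21%, 26%)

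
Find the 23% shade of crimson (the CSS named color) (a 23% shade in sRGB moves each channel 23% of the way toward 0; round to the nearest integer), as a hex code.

CSS crimson is rgb(220, 20, 60).
A 23% shade moves each channel 23% toward 0:
  R: 220 − 50.6 = 169.4 → 169
  G: 20 + 0.23×(0−20) = 20 − 4.6 = 15.4 → 15
  B: 60 + 0.23×(0−60) = 60 − 13.8 = 46.2 → 46
rgb(169, 15, 46) = #A90F2E.

#A90F2E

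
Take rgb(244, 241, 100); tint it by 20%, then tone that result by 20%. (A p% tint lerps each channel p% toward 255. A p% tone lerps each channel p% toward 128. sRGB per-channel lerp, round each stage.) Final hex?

Lerp each channel 20% toward 255:
  R: 244 + 2.2 = 246.2 → 246
  G: 241 + 0.2×(255−241) = 241 + 2.8 = 243.8 → 244
  B: 100 + 0.2×(255−100) = 100 + 31 = 131 → 131
After the tint: rgb(246, 244, 131) = #F6F483.
A 20% tone moves each channel 20% toward 128:
  R: 246 + 0.2×(128−246) = 246 − 23.6 = 222.4 → 222
  G: 244 − 23.2 = 220.8 → 221
  B: 131 + 0.2×(128−131) = 131 − 0.6 = 130.4 → 130
rgb(222, 221, 130) = #DEDD82.

#DEDD82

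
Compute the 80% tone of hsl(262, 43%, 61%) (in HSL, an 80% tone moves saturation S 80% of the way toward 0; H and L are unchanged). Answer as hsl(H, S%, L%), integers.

hsl(262, 9%, 61%)

S moves 80% from 43 toward 0: 43 − 34.4 = 8.6 → 9.
H and L are unchanged.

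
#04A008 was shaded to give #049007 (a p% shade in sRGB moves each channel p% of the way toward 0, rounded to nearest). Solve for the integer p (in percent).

#04A008 is rgb(4, 160, 8); #049007 is rgb(4, 144, 7).
On the G channel (widest range): 144 ≈ 160 + (p/100)(0 − 160), so p ≈ 100×(144 − 160)/(0 − 160) = -1600/-160 = 10.00.
p = 10 reproduces all three channels after rounding.

10%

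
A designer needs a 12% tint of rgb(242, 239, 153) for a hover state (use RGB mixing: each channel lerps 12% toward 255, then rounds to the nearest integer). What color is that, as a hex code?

#f4f1a5

Lerp each channel 12% toward 255:
  R: 242 + 1.56 = 243.56 → 244
  G: 239 + 1.92 = 240.92 → 241
  B: 153 + 0.12×(255−153) = 153 + 12.24 = 165.24 → 165
rgb(244, 241, 165) = #f4f1a5.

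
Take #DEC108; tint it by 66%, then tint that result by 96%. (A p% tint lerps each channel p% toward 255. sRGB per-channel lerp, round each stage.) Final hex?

#DEC108 is rgb(222, 193, 8).
Per channel, c → c + 0.66(255 − c):
  R: 222 + 0.66×(255−222) = 222 + 21.78 = 243.78 → 244
  G: 193 + 40.92 = 233.92 → 234
  B: 8 + 163.02 = 171.02 → 171
After the tint: rgb(244, 234, 171) = #F4EAAB.
A 96% tint moves each channel 96% toward 255:
  R: 244 + 0.96×(255−244) = 244 + 10.56 = 254.56 → 255
  G: 234 + 0.96×(255−234) = 234 + 20.16 = 254.16 → 254
  B: 171 + 80.64 = 251.64 → 252
rgb(255, 254, 252) = #FFFEFC.

#FFFEFC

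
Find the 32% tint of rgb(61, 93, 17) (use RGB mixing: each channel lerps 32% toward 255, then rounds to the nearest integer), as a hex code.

Per channel, c → c + 0.32(255 − c):
  R: 61 + 0.32×(255−61) = 61 + 62.08 = 123.08 → 123
  G: 93 + 0.32×(255−93) = 93 + 51.84 = 144.84 → 145
  B: 17 + 0.32×(255−17) = 17 + 76.16 = 93.16 → 93
rgb(123, 145, 93) = #7b915d.

#7b915d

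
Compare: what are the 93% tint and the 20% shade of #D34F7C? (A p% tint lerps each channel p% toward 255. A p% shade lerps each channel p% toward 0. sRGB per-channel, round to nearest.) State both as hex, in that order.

#D34F7C is rgb(211, 79, 124).
93% tint:
  R: 211 + 40.92 = 251.92 → 252
  G: 79 + 0.93×(255−79) = 79 + 163.68 = 242.68 → 243
  B: 124 + 0.93×(255−124) = 124 + 121.83 = 245.83 → 246
  → #FCF3F6
20% shade:
  R: 211 + 0.2×(0−211) = 211 − 42.2 = 168.8 → 169
  G: 79 − 15.8 = 63.2 → 63
  B: 124 + 0.2×(0−124) = 124 − 24.8 = 99.2 → 99
  → #A93F63

#FCF3F6, #A93F63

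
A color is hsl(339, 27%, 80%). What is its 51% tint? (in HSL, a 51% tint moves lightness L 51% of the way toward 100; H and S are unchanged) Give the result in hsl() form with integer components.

hsl(339, 27%, 90%)

L moves 51% from 80 toward 100: 80 + 10.2 = 90.2 → 90.
H and S are unchanged.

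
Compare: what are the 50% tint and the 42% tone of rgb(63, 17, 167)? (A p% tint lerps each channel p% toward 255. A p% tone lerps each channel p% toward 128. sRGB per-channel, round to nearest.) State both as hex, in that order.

#9f88d3, #5a4097

50% tint:
  R: 63 + 0.5×(255−63) = 63 + 96 = 159 → 159
  G: 17 + 0.5×(255−17) = 17 + 119 = 136 → 136
  B: 167 + 0.5×(255−167) = 167 + 44 = 211 → 211
  → #9f88d3
42% tone:
  R: 63 + 0.42×(128−63) = 63 + 27.3 = 90.3 → 90
  G: 17 + 46.62 = 63.62 → 64
  B: 167 + 0.42×(128−167) = 167 − 16.38 = 150.62 → 151
  → #5a4097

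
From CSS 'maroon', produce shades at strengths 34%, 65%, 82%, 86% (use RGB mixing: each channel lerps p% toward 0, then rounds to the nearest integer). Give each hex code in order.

CSS maroon is rgb(128, 0, 0).
34%: (128 − 43.52 = 84.48→84, 0→0, 0→0) → #540000
65%: (128 − 83.2 = 44.8→45, 0→0, 0→0) → #2d0000
82%: (128 − 104.96 = 23.04→23, 0→0, 0→0) → #170000
86%: (128 − 110.08 = 17.92→18, 0→0, 0→0) → #120000

#540000, #2d0000, #170000, #120000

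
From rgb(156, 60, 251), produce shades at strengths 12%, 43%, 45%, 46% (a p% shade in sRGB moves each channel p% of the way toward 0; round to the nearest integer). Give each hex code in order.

#8935dd, #59228f, #56218a, #542088

12%: (156 − 18.72 = 137.28→137, 60 − 7.2 = 52.8→53, 251 − 30.12 = 220.88→221) → #8935dd
43%: (156 − 67.08 = 88.92→89, 60 − 25.8 = 34.2→34, 251 − 107.93 = 143.07→143) → #59228f
45%: (156 − 70.2 = 85.8→86, 60 − 27 = 33→33, 251 − 112.95 = 138.05→138) → #56218a
46%: (156 − 71.76 = 84.24→84, 60 − 27.6 = 32.4→32, 251 − 115.46 = 135.54→136) → #542088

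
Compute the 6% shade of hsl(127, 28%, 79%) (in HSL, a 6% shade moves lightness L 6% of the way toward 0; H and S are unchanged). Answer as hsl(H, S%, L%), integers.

hsl(127, 28%, 74%)

L moves 6% from 79 toward 0: 79 − 4.74 = 74.26 → 74.
H and S are unchanged.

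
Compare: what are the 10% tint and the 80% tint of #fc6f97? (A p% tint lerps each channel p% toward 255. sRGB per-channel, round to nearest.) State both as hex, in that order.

#fc7da1, #fee2ea

#fc6f97 is rgb(252, 111, 151).
10% tint:
  R: 252 + 0.1×(255−252) = 252 + 0.3 = 252.3 → 252
  G: 111 + 0.1×(255−111) = 111 + 14.4 = 125.4 → 125
  B: 151 + 10.4 = 161.4 → 161
  → #fc7da1
80% tint:
  R: 252 + 0.8×(255−252) = 252 + 2.4 = 254.4 → 254
  G: 111 + 115.2 = 226.2 → 226
  B: 151 + 0.8×(255−151) = 151 + 83.2 = 234.2 → 234
  → #fee2ea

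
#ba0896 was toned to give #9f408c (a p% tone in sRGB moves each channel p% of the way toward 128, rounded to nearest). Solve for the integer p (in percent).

#ba0896 is rgb(186, 8, 150); #9f408c is rgb(159, 64, 140).
On the G channel (widest range): 64 ≈ 8 + (p/100)(128 − 8), so p ≈ 100×(64 − 8)/(128 − 8) = 5600/120 = 46.67.
p = 47 reproduces all three channels after rounding.

47%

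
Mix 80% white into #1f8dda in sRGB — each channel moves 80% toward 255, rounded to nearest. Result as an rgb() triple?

#1f8dda is rgb(31, 141, 218).
Lerp each channel 80% toward 255:
  R: 31 + 0.8×(255−31) = 31 + 179.2 = 210.2 → 210
  G: 141 + 0.8×(255−141) = 141 + 91.2 = 232.2 → 232
  B: 218 + 29.6 = 247.6 → 248

rgb(210, 232, 248)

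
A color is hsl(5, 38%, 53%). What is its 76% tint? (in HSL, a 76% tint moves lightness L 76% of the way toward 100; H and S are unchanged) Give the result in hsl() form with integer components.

L moves 76% from 53 toward 100: 53 + 35.72 = 88.72 → 89.
H and S are unchanged.

hsl(5, 38%, 89%)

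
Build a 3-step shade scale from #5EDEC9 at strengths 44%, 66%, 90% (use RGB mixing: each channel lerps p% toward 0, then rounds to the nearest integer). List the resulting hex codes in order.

#357C71, #204B44, #091614

#5EDEC9 is rgb(94, 222, 201).
44%: (94 − 41.36 = 52.64→53, 222 − 97.68 = 124.32→124, 201 − 88.44 = 112.56→113) → #357C71
66%: (94 − 62.04 = 31.96→32, 222 − 146.52 = 75.48→75, 201 − 132.66 = 68.34→68) → #204B44
90%: (94 − 84.6 = 9.4→9, 222 − 199.8 = 22.2→22, 201 − 180.9 = 20.1→20) → #091614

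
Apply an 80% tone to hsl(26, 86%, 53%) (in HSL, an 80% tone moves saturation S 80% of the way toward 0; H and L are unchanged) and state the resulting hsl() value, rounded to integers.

S moves 80% from 86 toward 0: 86 − 68.8 = 17.2 → 17.
H and L are unchanged.

hsl(26, 17%, 53%)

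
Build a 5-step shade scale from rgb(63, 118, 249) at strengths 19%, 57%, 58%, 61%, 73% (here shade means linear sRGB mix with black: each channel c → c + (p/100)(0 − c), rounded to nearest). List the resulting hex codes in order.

#3360ca, #1b336b, #1a3269, #192e61, #112043

19%: (63 − 11.97 = 51.03→51, 118 − 22.42 = 95.58→96, 249 − 47.31 = 201.69→202) → #3360ca
57%: (63 − 35.91 = 27.09→27, 118 − 67.26 = 50.74→51, 249 − 141.93 = 107.07→107) → #1b336b
58%: (63 − 36.54 = 26.46→26, 118 − 68.44 = 49.56→50, 249 − 144.42 = 104.58→105) → #1a3269
61%: (63 − 38.43 = 24.57→25, 118 − 71.98 = 46.02→46, 249 − 151.89 = 97.11→97) → #192e61
73%: (63 − 45.99 = 17.01→17, 118 − 86.14 = 31.86→32, 249 − 181.77 = 67.23→67) → #112043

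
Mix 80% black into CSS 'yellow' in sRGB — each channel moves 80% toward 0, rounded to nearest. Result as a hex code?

CSS yellow is rgb(255, 255, 0).
Lerp each channel 80% toward 0:
  R: 255 + 0.8×(0−255) = 255 − 204 = 51 → 51
  G: 255 + 0.8×(0−255) = 255 − 204 = 51 → 51
  B: 0 + 0 = 0 → 0
rgb(51, 51, 0) = #333300.

#333300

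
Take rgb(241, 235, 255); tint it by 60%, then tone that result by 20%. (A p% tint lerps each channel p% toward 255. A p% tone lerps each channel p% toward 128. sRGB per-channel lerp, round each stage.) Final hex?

A 60% tint moves each channel 60% toward 255:
  R: 241 + 8.4 = 249.4 → 249
  G: 235 + 0.6×(255−235) = 235 + 12 = 247 → 247
  B: 255 + 0.6×(255−255) = 255 + 0 = 255 → 255
After the tint: rgb(249, 247, 255) = #F9F7FF.
Per channel, c → c + 0.2(128 − c):
  R: 249 + 0.2×(128−249) = 249 − 24.2 = 224.8 → 225
  G: 247 + 0.2×(128−247) = 247 − 23.8 = 223.2 → 223
  B: 255 + 0.2×(128−255) = 255 − 25.4 = 229.6 → 230
rgb(225, 223, 230) = #E1DFE6.

#E1DFE6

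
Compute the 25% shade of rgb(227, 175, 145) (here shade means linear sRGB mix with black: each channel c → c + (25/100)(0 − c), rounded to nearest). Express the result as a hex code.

A 25% shade moves each channel 25% toward 0:
  R: 227 + 0.25×(0−227) = 227 − 56.75 = 170.25 → 170
  G: 175 + 0.25×(0−175) = 175 − 43.75 = 131.25 → 131
  B: 145 + 0.25×(0−145) = 145 − 36.25 = 108.75 → 109
rgb(170, 131, 109) = #aa836d.

#aa836d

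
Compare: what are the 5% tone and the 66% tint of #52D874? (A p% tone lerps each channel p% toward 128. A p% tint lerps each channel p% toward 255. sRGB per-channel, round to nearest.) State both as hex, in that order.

#52D874 is rgb(82, 216, 116).
5% tone:
  R: 82 + 2.3 = 84.3 → 84
  G: 216 + 0.05×(128−216) = 216 − 4.4 = 211.6 → 212
  B: 116 + 0.05×(128−116) = 116 + 0.6 = 116.6 → 117
  → #54D475
66% tint:
  R: 82 + 0.66×(255−82) = 82 + 114.18 = 196.18 → 196
  G: 216 + 0.66×(255−216) = 216 + 25.74 = 241.74 → 242
  B: 116 + 0.66×(255−116) = 116 + 91.74 = 207.74 → 208
  → #C4F2D0

#54D475, #C4F2D0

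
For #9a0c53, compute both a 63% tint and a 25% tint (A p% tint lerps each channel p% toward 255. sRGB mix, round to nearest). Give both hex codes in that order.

#9a0c53 is rgb(154, 12, 83).
63% tint:
  R: 154 + 63.63 = 217.63 → 218
  G: 12 + 0.63×(255−12) = 12 + 153.09 = 165.09 → 165
  B: 83 + 108.36 = 191.36 → 191
  → #daa5bf
25% tint:
  R: 154 + 0.25×(255−154) = 154 + 25.25 = 179.25 → 179
  G: 12 + 60.75 = 72.75 → 73
  B: 83 + 0.25×(255−83) = 83 + 43 = 126 → 126
  → #b3497e

#daa5bf, #b3497e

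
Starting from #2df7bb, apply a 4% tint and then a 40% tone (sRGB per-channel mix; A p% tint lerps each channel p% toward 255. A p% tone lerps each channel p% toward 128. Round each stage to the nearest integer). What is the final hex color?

#53c7a5

#2df7bb is rgb(45, 247, 187).
Per channel, c → c + 0.04(255 − c):
  R: 45 + 8.4 = 53.4 → 53
  G: 247 + 0.32 = 247.32 → 247
  B: 187 + 0.04×(255−187) = 187 + 2.72 = 189.72 → 190
After the tint: rgb(53, 247, 190) = #35f7be.
Lerp each channel 40% toward 128:
  R: 53 + 0.4×(128−53) = 53 + 30 = 83 → 83
  G: 247 − 47.6 = 199.4 → 199
  B: 190 + 0.4×(128−190) = 190 − 24.8 = 165.2 → 165
rgb(83, 199, 165) = #53c7a5.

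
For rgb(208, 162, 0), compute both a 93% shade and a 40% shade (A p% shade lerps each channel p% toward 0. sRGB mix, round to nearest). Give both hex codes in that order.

#0F0B00, #7D6100

93% shade:
  R: 208 + 0.93×(0−208) = 208 − 193.44 = 14.56 → 15
  G: 162 − 150.66 = 11.34 → 11
  B: 0 + 0 = 0 → 0
  → #0F0B00
40% shade:
  R: 208 + 0.4×(0−208) = 208 − 83.2 = 124.8 → 125
  G: 162 − 64.8 = 97.2 → 97
  B: 0 + 0.4×(0−0) = 0 + 0 = 0 → 0
  → #7D6100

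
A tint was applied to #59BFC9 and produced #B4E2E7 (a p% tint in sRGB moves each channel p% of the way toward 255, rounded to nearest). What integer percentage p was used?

#59BFC9 is rgb(89, 191, 201); #B4E2E7 is rgb(180, 226, 231).
On the R channel (widest range): 180 ≈ 89 + (p/100)(255 − 89), so p ≈ 100×(180 − 89)/(255 − 89) = 9100/166 = 54.82.
p = 55 reproduces all three channels after rounding.

55%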